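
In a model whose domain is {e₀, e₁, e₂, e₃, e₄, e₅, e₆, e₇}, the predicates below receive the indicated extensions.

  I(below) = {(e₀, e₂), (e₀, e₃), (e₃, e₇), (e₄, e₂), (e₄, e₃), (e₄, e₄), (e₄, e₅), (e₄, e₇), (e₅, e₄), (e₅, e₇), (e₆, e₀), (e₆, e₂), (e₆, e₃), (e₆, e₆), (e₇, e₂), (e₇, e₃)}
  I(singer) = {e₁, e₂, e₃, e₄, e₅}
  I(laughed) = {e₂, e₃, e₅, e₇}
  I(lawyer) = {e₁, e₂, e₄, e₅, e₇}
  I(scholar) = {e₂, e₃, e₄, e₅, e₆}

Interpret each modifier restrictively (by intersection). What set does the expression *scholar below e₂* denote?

⟦below e₂⟧ = {x : ⟨x, e₂⟩ ∈ ⟦below⟧} = {e₀, e₄, e₆, e₇}
⟦scholar⟧ = {e₂, e₃, e₄, e₅, e₆}
… ∩ ⟦below e₂⟧ = {e₂, e₃, e₄, e₅, e₆} ∩ {e₀, e₄, e₆, e₇} = {e₄, e₆}
So ⟦scholar below e₂⟧ = {e₄, e₆}.

{e₄, e₆}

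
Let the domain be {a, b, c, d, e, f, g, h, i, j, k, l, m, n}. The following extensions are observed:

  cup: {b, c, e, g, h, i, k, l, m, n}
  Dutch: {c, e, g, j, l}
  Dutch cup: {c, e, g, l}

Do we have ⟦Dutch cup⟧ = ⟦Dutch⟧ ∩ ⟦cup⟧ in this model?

⟦Dutch⟧ ∩ ⟦cup⟧ = {c, e, g, j, l} ∩ {b, c, e, g, h, i, k, l, m, n} = {c, e, g, l}
Observed ⟦Dutch cup⟧ = {c, e, g, l}.
These coincide, so the modifier is intersective here.

yes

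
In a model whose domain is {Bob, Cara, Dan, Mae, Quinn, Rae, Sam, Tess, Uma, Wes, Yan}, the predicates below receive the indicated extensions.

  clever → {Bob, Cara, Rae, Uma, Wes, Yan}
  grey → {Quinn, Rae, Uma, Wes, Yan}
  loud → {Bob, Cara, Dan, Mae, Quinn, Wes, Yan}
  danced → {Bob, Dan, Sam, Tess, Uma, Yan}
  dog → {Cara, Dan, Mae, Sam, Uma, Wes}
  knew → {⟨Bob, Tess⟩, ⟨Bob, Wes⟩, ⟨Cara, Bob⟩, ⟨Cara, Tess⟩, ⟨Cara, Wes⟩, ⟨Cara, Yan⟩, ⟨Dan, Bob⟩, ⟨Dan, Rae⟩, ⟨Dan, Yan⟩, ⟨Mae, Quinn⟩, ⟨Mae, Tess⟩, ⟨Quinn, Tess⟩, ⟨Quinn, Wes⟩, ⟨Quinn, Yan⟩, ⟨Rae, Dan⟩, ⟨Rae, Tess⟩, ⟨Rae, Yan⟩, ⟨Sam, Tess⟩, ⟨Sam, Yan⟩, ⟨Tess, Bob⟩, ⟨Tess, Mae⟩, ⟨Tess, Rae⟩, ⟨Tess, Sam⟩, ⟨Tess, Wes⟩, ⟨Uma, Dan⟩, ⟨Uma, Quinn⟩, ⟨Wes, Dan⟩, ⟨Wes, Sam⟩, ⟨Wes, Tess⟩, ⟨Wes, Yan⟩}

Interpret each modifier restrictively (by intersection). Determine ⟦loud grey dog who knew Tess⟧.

{Wes}

⟦who knew Tess⟧ = {x : ⟨x, Tess⟩ ∈ ⟦knew⟧} = {Bob, Cara, Mae, Quinn, Rae, Sam, Wes}
⟦dog⟧ = {Cara, Dan, Mae, Sam, Uma, Wes}
… ∩ ⟦who knew Tess⟧ = {Cara, Dan, Mae, Sam, Uma, Wes} ∩ {Bob, Cara, Mae, Quinn, Rae, Sam, Wes} = {Cara, Mae, Sam, Wes}
… ∩ ⟦loud⟧ = {Cara, Mae, Sam, Wes} ∩ {Bob, Cara, Dan, Mae, Quinn, Wes, Yan} = {Cara, Mae, Wes}
… ∩ ⟦grey⟧ = {Cara, Mae, Wes} ∩ {Quinn, Rae, Uma, Wes, Yan} = {Wes}
So ⟦loud grey dog who knew Tess⟧ = {Wes}.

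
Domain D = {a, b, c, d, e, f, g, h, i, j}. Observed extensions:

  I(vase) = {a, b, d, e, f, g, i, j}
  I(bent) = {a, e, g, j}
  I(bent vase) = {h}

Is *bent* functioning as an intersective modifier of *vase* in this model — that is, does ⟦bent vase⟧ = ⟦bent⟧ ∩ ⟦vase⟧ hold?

⟦bent⟧ ∩ ⟦vase⟧ = {a, e, g, j} ∩ {a, b, d, e, f, g, i, j} = {a, e, g, j}
Observed ⟦bent vase⟧ = {h}.
These differ, so the modifier is not intersective in this model.

no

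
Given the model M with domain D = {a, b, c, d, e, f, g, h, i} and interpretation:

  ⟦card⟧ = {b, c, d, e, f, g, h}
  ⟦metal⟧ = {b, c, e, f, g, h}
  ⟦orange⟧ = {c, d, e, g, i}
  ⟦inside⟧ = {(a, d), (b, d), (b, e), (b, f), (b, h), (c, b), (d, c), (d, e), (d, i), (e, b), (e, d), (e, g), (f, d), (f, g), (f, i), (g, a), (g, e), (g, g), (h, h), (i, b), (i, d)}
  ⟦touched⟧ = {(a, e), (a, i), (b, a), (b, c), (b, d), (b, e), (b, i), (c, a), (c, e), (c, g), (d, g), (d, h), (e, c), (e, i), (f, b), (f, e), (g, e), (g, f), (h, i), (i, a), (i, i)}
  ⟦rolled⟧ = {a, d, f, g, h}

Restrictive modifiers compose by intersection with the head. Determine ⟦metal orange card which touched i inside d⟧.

⟦which touched i⟧ = {x : ⟨x, i⟩ ∈ ⟦touched⟧} = {a, b, e, h, i}
⟦inside d⟧ = {x : ⟨x, d⟩ ∈ ⟦inside⟧} = {a, b, e, f, i}
⟦card⟧ = {b, c, d, e, f, g, h}
… ∩ ⟦which touched i⟧ = {b, c, d, e, f, g, h} ∩ {a, b, e, h, i} = {b, e, h}
… ∩ ⟦inside d⟧ = {b, e, h} ∩ {a, b, e, f, i} = {b, e}
… ∩ ⟦metal⟧ = {b, e} ∩ {b, c, e, f, g, h} = {b, e}
… ∩ ⟦orange⟧ = {b, e} ∩ {c, d, e, g, i} = {e}
So ⟦metal orange card which touched i inside d⟧ = {e}.

{e}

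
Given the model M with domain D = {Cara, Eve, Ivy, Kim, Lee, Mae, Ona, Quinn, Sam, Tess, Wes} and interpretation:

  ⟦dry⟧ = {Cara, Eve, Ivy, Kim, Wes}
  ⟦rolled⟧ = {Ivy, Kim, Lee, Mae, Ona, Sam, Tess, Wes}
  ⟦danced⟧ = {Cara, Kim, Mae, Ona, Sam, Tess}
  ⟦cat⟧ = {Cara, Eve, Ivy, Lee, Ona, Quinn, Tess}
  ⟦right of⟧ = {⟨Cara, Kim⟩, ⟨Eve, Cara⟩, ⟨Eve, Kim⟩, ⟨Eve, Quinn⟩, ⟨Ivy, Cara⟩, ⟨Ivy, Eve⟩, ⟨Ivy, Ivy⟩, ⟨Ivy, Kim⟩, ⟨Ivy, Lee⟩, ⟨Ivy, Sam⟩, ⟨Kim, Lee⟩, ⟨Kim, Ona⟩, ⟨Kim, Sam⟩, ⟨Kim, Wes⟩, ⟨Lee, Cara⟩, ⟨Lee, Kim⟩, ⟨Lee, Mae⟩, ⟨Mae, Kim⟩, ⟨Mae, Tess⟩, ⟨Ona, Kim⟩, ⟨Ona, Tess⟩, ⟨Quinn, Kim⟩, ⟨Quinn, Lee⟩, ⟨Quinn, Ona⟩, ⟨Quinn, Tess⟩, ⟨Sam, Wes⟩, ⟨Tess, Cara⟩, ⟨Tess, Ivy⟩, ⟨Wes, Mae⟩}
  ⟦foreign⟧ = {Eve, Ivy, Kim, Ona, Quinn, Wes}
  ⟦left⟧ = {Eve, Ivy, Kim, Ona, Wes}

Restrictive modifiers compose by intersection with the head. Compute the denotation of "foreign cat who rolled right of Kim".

⟦who rolled⟧ = ⟦rolled⟧ = {Ivy, Kim, Lee, Mae, Ona, Sam, Tess, Wes}
⟦right of Kim⟧ = {x : ⟨x, Kim⟩ ∈ ⟦right of⟧} = {Cara, Eve, Ivy, Lee, Mae, Ona, Quinn}
⟦cat⟧ = {Cara, Eve, Ivy, Lee, Ona, Quinn, Tess}
… ∩ ⟦who rolled⟧ = {Cara, Eve, Ivy, Lee, Ona, Quinn, Tess} ∩ {Ivy, Kim, Lee, Mae, Ona, Sam, Tess, Wes} = {Ivy, Lee, Ona, Tess}
… ∩ ⟦right of Kim⟧ = {Ivy, Lee, Ona, Tess} ∩ {Cara, Eve, Ivy, Lee, Mae, Ona, Quinn} = {Ivy, Lee, Ona}
… ∩ ⟦foreign⟧ = {Ivy, Lee, Ona} ∩ {Eve, Ivy, Kim, Ona, Quinn, Wes} = {Ivy, Ona}
So ⟦foreign cat who rolled right of Kim⟧ = {Ivy, Ona}.

{Ivy, Ona}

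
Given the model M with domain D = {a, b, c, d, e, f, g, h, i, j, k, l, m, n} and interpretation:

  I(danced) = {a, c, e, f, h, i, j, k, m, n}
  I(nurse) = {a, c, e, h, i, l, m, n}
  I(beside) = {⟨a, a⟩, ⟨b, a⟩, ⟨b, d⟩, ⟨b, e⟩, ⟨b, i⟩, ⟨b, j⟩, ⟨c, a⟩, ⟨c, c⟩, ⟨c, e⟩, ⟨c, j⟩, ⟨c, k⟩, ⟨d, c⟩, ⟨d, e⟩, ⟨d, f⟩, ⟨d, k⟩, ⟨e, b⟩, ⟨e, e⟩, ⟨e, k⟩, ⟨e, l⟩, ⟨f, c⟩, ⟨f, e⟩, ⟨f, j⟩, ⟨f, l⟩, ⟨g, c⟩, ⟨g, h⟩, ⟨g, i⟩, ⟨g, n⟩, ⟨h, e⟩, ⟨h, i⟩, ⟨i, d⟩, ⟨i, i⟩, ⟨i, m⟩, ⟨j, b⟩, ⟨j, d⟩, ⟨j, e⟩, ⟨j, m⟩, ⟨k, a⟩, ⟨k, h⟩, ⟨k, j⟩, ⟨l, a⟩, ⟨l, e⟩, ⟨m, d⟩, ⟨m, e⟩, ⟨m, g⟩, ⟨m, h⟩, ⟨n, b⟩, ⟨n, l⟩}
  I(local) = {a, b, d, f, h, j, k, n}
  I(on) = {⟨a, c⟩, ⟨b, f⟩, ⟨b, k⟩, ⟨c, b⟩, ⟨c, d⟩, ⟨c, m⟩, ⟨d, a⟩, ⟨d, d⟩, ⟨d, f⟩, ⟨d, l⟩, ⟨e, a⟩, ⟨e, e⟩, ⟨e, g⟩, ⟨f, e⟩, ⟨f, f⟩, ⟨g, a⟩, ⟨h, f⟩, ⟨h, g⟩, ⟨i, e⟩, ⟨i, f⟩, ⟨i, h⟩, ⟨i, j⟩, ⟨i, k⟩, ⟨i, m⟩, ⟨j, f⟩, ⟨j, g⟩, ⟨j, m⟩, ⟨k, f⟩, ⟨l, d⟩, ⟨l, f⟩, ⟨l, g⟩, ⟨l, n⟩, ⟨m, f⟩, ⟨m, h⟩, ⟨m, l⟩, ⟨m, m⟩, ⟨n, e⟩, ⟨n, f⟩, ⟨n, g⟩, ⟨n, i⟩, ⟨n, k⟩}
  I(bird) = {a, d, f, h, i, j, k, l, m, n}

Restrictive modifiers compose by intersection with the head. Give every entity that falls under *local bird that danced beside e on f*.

⟦that danced⟧ = ⟦danced⟧ = {a, c, e, f, h, i, j, k, m, n}
⟦beside e⟧ = {x : ⟨x, e⟩ ∈ ⟦beside⟧} = {b, c, d, e, f, h, j, l, m}
⟦on f⟧ = {x : ⟨x, f⟩ ∈ ⟦on⟧} = {b, d, f, h, i, j, k, l, m, n}
⟦bird⟧ = {a, d, f, h, i, j, k, l, m, n}
… ∩ ⟦that danced⟧ = {a, d, f, h, i, j, k, l, m, n} ∩ {a, c, e, f, h, i, j, k, m, n} = {a, f, h, i, j, k, m, n}
… ∩ ⟦beside e⟧ = {a, f, h, i, j, k, m, n} ∩ {b, c, d, e, f, h, j, l, m} = {f, h, j, m}
… ∩ ⟦on f⟧ = {f, h, j, m} ∩ {b, d, f, h, i, j, k, l, m, n} = {f, h, j, m}
… ∩ ⟦local⟧ = {f, h, j, m} ∩ {a, b, d, f, h, j, k, n} = {f, h, j}
So ⟦local bird that danced beside e on f⟧ = {f, h, j}.

{f, h, j}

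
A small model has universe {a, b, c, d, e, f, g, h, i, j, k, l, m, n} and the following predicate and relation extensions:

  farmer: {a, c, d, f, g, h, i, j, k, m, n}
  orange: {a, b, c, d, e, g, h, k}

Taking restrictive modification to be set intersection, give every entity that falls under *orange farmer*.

⟦farmer⟧ = {a, c, d, f, g, h, i, j, k, m, n}
… ∩ ⟦orange⟧ = {a, c, d, f, g, h, i, j, k, m, n} ∩ {a, b, c, d, e, g, h, k} = {a, c, d, g, h, k}
So ⟦orange farmer⟧ = {a, c, d, g, h, k}.

{a, c, d, g, h, k}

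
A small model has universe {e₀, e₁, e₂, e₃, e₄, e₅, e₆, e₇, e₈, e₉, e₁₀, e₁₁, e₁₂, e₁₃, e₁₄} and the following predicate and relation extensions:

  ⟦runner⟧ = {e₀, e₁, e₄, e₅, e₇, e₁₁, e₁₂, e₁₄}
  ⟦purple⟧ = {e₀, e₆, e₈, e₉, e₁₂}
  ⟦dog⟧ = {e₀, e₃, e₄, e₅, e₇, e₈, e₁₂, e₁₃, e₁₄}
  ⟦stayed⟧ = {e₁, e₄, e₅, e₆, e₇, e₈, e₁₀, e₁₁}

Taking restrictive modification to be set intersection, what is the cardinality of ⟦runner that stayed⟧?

5

⟦that stayed⟧ = ⟦stayed⟧ = {e₁, e₄, e₅, e₆, e₇, e₈, e₁₀, e₁₁}
⟦runner⟧ = {e₀, e₁, e₄, e₅, e₇, e₁₁, e₁₂, e₁₄}
… ∩ ⟦that stayed⟧ = {e₀, e₁, e₄, e₅, e₇, e₁₁, e₁₂, e₁₄} ∩ {e₁, e₄, e₅, e₆, e₇, e₈, e₁₀, e₁₁} = {e₁, e₄, e₅, e₇, e₁₁}
⟦runner that stayed⟧ = {e₁, e₄, e₅, e₇, e₁₁}, so the cardinality is 5.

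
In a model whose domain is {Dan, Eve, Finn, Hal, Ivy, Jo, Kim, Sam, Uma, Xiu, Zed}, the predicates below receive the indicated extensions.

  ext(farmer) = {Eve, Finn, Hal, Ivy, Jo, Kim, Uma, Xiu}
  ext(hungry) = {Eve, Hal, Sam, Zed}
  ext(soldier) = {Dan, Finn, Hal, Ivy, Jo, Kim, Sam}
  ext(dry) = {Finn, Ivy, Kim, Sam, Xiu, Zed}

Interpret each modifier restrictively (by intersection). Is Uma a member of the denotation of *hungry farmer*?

⟦farmer⟧ = {Eve, Finn, Hal, Ivy, Jo, Kim, Uma, Xiu}
… ∩ ⟦hungry⟧ = {Eve, Finn, Hal, Ivy, Jo, Kim, Uma, Xiu} ∩ {Eve, Hal, Sam, Zed} = {Eve, Hal}
⟦hungry farmer⟧ = {Eve, Hal}; Uma ∉ this set.

no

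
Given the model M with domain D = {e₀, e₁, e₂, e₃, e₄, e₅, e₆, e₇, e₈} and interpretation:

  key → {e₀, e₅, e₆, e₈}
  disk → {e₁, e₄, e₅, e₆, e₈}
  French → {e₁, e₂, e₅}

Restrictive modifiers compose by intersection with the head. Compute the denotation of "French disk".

⟦disk⟧ = {e₁, e₄, e₅, e₆, e₈}
… ∩ ⟦French⟧ = {e₁, e₄, e₅, e₆, e₈} ∩ {e₁, e₂, e₅} = {e₁, e₅}
So ⟦French disk⟧ = {e₁, e₅}.

{e₁, e₅}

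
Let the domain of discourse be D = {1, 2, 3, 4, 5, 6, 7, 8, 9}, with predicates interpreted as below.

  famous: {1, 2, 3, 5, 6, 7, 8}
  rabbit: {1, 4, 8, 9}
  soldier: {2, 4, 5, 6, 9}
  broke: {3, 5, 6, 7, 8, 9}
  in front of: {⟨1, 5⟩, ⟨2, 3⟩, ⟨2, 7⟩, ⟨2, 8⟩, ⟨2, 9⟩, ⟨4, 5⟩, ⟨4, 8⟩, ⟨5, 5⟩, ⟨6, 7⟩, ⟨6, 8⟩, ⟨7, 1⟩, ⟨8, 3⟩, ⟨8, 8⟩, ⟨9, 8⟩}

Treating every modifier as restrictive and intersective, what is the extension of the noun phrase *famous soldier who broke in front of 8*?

{6}

⟦who broke⟧ = ⟦broke⟧ = {3, 5, 6, 7, 8, 9}
⟦in front of 8⟧ = {x : ⟨x, 8⟩ ∈ ⟦in front of⟧} = {2, 4, 6, 8, 9}
⟦soldier⟧ = {2, 4, 5, 6, 9}
… ∩ ⟦who broke⟧ = {2, 4, 5, 6, 9} ∩ {3, 5, 6, 7, 8, 9} = {5, 6, 9}
… ∩ ⟦in front of 8⟧ = {5, 6, 9} ∩ {2, 4, 6, 8, 9} = {6, 9}
… ∩ ⟦famous⟧ = {6, 9} ∩ {1, 2, 3, 5, 6, 7, 8} = {6}
So ⟦famous soldier who broke in front of 8⟧ = {6}.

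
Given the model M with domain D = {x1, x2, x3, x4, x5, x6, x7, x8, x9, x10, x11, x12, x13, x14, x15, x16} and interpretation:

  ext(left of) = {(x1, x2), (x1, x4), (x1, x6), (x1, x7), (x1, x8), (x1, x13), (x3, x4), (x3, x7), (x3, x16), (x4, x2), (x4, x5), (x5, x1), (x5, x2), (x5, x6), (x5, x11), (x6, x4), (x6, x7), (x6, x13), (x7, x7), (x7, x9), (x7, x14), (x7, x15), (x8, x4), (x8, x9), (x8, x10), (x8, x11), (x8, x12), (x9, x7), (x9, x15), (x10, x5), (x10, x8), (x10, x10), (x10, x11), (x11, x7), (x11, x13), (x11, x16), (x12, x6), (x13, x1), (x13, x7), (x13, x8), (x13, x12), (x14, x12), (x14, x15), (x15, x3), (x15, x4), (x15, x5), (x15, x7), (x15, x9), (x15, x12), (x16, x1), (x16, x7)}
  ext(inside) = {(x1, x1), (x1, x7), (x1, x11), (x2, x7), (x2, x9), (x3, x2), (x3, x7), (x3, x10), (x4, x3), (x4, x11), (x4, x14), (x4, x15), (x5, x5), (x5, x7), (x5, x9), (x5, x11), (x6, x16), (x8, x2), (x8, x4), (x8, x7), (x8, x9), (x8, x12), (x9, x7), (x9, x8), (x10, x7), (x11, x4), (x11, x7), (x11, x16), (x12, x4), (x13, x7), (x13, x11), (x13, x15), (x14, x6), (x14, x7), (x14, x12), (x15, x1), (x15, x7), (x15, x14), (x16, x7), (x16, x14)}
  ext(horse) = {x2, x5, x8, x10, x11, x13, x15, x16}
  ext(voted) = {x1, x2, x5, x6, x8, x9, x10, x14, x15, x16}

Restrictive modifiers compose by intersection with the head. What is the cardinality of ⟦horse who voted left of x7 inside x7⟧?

2

⟦who voted⟧ = ⟦voted⟧ = {x1, x2, x5, x6, x8, x9, x10, x14, x15, x16}
⟦left of x7⟧ = {x : ⟨x, x7⟩ ∈ ⟦left of⟧} = {x1, x3, x6, x7, x9, x11, x13, x15, x16}
⟦inside x7⟧ = {x : ⟨x, x7⟩ ∈ ⟦inside⟧} = {x1, x2, x3, x5, x8, x9, x10, x11, x13, x14, x15, x16}
⟦horse⟧ = {x2, x5, x8, x10, x11, x13, x15, x16}
… ∩ ⟦who voted⟧ = {x2, x5, x8, x10, x11, x13, x15, x16} ∩ {x1, x2, x5, x6, x8, x9, x10, x14, x15, x16} = {x2, x5, x8, x10, x15, x16}
… ∩ ⟦left of x7⟧ = {x2, x5, x8, x10, x15, x16} ∩ {x1, x3, x6, x7, x9, x11, x13, x15, x16} = {x15, x16}
… ∩ ⟦inside x7⟧ = {x15, x16} ∩ {x1, x2, x3, x5, x8, x9, x10, x11, x13, x14, x15, x16} = {x15, x16}
⟦horse who voted left of x7 inside x7⟧ = {x15, x16}, so the cardinality is 2.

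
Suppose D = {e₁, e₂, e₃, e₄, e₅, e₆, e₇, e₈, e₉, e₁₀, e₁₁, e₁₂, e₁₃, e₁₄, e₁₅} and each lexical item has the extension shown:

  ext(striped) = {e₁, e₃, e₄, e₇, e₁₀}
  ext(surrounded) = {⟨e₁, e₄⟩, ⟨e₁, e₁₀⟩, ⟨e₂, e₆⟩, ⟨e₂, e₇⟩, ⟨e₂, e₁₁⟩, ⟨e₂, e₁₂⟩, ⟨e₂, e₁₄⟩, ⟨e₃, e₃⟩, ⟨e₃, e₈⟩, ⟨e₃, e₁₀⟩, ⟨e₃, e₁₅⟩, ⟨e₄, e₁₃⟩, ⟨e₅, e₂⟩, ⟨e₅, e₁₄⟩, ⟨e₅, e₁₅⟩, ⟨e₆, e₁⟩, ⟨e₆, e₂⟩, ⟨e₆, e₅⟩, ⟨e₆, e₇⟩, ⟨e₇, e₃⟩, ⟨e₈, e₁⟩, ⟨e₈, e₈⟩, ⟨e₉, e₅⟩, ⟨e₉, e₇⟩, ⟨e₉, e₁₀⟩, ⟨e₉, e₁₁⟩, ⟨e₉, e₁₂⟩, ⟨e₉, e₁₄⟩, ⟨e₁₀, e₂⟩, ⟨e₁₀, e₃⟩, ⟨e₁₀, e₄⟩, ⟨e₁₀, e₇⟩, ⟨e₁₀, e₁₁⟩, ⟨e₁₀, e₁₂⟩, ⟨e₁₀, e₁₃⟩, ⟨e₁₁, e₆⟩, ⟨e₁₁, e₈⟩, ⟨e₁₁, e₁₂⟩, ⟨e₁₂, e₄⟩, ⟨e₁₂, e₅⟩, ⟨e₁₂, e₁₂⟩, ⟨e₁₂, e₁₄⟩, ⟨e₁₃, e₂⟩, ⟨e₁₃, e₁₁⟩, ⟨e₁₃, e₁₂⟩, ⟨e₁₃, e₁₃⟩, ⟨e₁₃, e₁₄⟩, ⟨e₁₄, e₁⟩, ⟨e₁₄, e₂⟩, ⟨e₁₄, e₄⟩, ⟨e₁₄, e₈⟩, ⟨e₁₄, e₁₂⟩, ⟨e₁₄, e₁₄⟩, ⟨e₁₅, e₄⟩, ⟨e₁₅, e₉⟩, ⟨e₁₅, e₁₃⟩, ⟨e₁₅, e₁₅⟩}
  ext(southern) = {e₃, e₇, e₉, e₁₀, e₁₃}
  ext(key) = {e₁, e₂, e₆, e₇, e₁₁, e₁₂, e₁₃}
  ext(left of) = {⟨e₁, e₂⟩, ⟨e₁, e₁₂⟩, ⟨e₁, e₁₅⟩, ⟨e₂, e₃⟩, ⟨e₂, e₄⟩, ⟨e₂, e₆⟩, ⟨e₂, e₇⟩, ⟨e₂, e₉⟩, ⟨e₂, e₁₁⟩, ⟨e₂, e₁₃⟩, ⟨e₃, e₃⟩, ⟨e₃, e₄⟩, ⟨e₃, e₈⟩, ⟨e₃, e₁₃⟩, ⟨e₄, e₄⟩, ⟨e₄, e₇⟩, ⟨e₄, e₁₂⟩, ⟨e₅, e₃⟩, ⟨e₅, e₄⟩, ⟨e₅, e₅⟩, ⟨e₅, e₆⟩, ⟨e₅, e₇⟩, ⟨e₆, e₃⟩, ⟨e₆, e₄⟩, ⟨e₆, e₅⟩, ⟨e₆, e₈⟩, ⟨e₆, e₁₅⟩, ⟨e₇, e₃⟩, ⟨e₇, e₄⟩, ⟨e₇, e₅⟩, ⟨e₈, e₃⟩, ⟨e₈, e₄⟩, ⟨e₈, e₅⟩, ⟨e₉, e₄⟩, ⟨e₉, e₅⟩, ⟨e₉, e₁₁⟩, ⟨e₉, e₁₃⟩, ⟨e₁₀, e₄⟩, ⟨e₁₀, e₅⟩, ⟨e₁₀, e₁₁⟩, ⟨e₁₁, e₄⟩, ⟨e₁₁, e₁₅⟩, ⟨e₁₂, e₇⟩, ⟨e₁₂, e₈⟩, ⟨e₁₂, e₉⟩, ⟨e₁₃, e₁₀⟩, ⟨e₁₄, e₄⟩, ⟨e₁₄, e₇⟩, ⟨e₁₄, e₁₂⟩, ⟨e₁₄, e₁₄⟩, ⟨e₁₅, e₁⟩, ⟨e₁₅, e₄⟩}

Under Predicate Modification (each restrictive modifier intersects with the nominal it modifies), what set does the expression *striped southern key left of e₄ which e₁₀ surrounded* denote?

{e₇}

⟦left of e₄⟧ = {x : ⟨x, e₄⟩ ∈ ⟦left of⟧} = {e₂, e₃, e₄, e₅, e₆, e₇, e₈, e₉, e₁₀, e₁₁, e₁₄, e₁₅}
⟦which e₁₀ surrounded⟧ = {x : ⟨e₁₀, x⟩ ∈ ⟦surrounded⟧} = {e₂, e₃, e₄, e₇, e₁₁, e₁₂, e₁₃}
⟦key⟧ = {e₁, e₂, e₆, e₇, e₁₁, e₁₂, e₁₃}
… ∩ ⟦left of e₄⟧ = {e₁, e₂, e₆, e₇, e₁₁, e₁₂, e₁₃} ∩ {e₂, e₃, e₄, e₅, e₆, e₇, e₈, e₉, e₁₀, e₁₁, e₁₄, e₁₅} = {e₂, e₆, e₇, e₁₁}
… ∩ ⟦which e₁₀ surrounded⟧ = {e₂, e₆, e₇, e₁₁} ∩ {e₂, e₃, e₄, e₇, e₁₁, e₁₂, e₁₃} = {e₂, e₇, e₁₁}
… ∩ ⟦striped⟧ = {e₂, e₇, e₁₁} ∩ {e₁, e₃, e₄, e₇, e₁₀} = {e₇}
… ∩ ⟦southern⟧ = {e₇} ∩ {e₃, e₇, e₉, e₁₀, e₁₃} = {e₇}
So ⟦striped southern key left of e₄ which e₁₀ surrounded⟧ = {e₇}.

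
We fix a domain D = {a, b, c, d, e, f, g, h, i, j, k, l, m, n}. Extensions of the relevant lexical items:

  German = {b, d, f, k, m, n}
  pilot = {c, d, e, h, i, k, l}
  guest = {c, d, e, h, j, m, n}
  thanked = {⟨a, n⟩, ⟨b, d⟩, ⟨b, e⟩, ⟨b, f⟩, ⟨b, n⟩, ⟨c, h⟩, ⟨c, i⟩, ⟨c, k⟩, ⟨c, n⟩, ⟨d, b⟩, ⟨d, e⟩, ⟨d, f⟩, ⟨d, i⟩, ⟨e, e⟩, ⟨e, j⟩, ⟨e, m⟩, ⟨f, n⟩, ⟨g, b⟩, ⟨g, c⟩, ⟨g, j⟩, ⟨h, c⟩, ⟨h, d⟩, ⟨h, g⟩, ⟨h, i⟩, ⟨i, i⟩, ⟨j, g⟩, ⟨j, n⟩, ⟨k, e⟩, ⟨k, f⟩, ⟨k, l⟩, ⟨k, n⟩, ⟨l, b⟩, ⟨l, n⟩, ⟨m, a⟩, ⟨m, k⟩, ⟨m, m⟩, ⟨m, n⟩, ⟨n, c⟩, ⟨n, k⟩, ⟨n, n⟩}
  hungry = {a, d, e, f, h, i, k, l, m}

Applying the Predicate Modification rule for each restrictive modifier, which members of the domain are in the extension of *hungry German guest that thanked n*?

{m}

⟦that thanked n⟧ = {x : ⟨x, n⟩ ∈ ⟦thanked⟧} = {a, b, c, f, j, k, l, m, n}
⟦guest⟧ = {c, d, e, h, j, m, n}
… ∩ ⟦that thanked n⟧ = {c, d, e, h, j, m, n} ∩ {a, b, c, f, j, k, l, m, n} = {c, j, m, n}
… ∩ ⟦hungry⟧ = {c, j, m, n} ∩ {a, d, e, f, h, i, k, l, m} = {m}
… ∩ ⟦German⟧ = {m} ∩ {b, d, f, k, m, n} = {m}
So ⟦hungry German guest that thanked n⟧ = {m}.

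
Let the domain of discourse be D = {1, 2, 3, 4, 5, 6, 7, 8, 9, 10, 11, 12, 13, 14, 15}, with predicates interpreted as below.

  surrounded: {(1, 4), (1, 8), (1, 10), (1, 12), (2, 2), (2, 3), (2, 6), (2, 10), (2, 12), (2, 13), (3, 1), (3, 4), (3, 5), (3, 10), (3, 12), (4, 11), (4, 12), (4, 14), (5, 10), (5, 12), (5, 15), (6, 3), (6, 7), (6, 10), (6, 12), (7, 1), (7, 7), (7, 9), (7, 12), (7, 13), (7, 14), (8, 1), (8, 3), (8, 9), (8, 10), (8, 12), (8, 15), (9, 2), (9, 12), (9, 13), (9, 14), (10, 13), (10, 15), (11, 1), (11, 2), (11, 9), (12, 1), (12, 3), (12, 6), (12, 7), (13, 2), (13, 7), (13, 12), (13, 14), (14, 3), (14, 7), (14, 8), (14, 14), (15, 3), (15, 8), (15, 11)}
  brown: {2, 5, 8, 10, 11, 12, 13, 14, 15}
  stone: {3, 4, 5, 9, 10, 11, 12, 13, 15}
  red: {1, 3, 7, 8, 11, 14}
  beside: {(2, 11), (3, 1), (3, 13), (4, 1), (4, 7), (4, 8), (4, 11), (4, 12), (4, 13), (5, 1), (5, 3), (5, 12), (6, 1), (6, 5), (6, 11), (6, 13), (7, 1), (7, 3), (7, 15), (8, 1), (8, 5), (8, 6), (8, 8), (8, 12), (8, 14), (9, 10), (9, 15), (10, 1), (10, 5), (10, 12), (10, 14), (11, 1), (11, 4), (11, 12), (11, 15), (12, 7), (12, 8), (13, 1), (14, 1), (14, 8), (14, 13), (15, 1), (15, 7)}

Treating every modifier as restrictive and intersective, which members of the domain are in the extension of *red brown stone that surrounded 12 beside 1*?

{}

⟦that surrounded 12⟧ = {x : ⟨x, 12⟩ ∈ ⟦surrounded⟧} = {1, 2, 3, 4, 5, 6, 7, 8, 9, 13}
⟦beside 1⟧ = {x : ⟨x, 1⟩ ∈ ⟦beside⟧} = {3, 4, 5, 6, 7, 8, 10, 11, 13, 14, 15}
⟦stone⟧ = {3, 4, 5, 9, 10, 11, 12, 13, 15}
… ∩ ⟦that surrounded 12⟧ = {3, 4, 5, 9, 10, 11, 12, 13, 15} ∩ {1, 2, 3, 4, 5, 6, 7, 8, 9, 13} = {3, 4, 5, 9, 13}
… ∩ ⟦beside 1⟧ = {3, 4, 5, 9, 13} ∩ {3, 4, 5, 6, 7, 8, 10, 11, 13, 14, 15} = {3, 4, 5, 13}
… ∩ ⟦red⟧ = {3, 4, 5, 13} ∩ {1, 3, 7, 8, 11, 14} = {3}
… ∩ ⟦brown⟧ = {3} ∩ {2, 5, 8, 10, 11, 12, 13, 14, 15} = ∅
So ⟦red brown stone that surrounded 12 beside 1⟧ = {}.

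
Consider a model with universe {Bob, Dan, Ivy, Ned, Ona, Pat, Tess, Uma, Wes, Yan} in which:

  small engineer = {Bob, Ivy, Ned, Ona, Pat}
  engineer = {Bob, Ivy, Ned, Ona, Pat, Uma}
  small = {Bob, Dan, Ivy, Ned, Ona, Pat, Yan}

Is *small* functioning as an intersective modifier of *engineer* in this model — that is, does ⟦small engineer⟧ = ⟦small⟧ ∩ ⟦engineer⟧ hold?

yes

⟦small⟧ ∩ ⟦engineer⟧ = {Bob, Dan, Ivy, Ned, Ona, Pat, Yan} ∩ {Bob, Ivy, Ned, Ona, Pat, Uma} = {Bob, Ivy, Ned, Ona, Pat}
Observed ⟦small engineer⟧ = {Bob, Ivy, Ned, Ona, Pat}.
These coincide, so the modifier is intersective here.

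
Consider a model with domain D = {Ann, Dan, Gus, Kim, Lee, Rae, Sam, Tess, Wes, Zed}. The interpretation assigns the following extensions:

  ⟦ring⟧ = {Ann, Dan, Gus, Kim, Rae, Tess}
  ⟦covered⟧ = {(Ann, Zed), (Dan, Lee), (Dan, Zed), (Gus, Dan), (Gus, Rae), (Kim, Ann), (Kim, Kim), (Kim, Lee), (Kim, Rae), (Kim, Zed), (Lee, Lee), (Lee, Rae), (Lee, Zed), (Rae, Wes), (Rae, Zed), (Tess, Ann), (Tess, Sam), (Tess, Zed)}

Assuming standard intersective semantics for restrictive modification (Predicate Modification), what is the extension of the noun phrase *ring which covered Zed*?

⟦which covered Zed⟧ = {x : ⟨x, Zed⟩ ∈ ⟦covered⟧} = {Ann, Dan, Kim, Lee, Rae, Tess}
⟦ring⟧ = {Ann, Dan, Gus, Kim, Rae, Tess}
… ∩ ⟦which covered Zed⟧ = {Ann, Dan, Gus, Kim, Rae, Tess} ∩ {Ann, Dan, Kim, Lee, Rae, Tess} = {Ann, Dan, Kim, Rae, Tess}
So ⟦ring which covered Zed⟧ = {Ann, Dan, Kim, Rae, Tess}.

{Ann, Dan, Kim, Rae, Tess}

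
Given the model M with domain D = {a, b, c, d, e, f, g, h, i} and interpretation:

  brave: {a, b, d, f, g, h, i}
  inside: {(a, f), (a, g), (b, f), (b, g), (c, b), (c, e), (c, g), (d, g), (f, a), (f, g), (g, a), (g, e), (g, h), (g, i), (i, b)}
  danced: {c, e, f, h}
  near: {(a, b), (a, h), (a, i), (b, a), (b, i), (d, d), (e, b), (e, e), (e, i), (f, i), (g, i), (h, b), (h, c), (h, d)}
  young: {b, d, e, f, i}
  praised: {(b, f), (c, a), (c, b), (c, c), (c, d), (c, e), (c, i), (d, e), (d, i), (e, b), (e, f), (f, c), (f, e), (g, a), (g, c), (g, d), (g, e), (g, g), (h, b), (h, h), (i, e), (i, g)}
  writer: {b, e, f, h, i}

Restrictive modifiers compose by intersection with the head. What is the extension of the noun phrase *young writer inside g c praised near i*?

{b}

⟦inside g⟧ = {x : ⟨x, g⟩ ∈ ⟦inside⟧} = {a, b, c, d, f}
⟦c praised⟧ = {x : ⟨c, x⟩ ∈ ⟦praised⟧} = {a, b, c, d, e, i}
⟦near i⟧ = {x : ⟨x, i⟩ ∈ ⟦near⟧} = {a, b, e, f, g}
⟦writer⟧ = {b, e, f, h, i}
… ∩ ⟦inside g⟧ = {b, e, f, h, i} ∩ {a, b, c, d, f} = {b, f}
… ∩ ⟦c praised⟧ = {b, f} ∩ {a, b, c, d, e, i} = {b}
… ∩ ⟦near i⟧ = {b} ∩ {a, b, e, f, g} = {b}
… ∩ ⟦young⟧ = {b} ∩ {b, d, e, f, i} = {b}
So ⟦young writer inside g c praised near i⟧ = {b}.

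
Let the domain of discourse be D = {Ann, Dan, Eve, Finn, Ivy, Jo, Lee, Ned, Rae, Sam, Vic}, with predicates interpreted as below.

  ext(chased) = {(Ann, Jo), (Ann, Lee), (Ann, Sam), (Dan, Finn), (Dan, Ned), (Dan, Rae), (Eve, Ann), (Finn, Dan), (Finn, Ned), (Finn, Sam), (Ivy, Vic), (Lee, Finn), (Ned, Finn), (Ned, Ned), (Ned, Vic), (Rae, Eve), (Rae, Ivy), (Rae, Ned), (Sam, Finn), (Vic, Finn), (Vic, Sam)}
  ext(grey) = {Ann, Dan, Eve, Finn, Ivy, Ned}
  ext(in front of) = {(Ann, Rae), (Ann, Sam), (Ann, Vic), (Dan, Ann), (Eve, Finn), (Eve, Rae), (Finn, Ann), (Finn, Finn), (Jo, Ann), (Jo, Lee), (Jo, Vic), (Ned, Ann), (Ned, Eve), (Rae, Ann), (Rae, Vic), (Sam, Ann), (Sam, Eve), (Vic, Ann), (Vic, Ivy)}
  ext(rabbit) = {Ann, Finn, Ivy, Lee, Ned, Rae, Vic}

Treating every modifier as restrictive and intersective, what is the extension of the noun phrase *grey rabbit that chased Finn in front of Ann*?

⟦that chased Finn⟧ = {x : ⟨x, Finn⟩ ∈ ⟦chased⟧} = {Dan, Lee, Ned, Sam, Vic}
⟦in front of Ann⟧ = {x : ⟨x, Ann⟩ ∈ ⟦in front of⟧} = {Dan, Finn, Jo, Ned, Rae, Sam, Vic}
⟦rabbit⟧ = {Ann, Finn, Ivy, Lee, Ned, Rae, Vic}
… ∩ ⟦that chased Finn⟧ = {Ann, Finn, Ivy, Lee, Ned, Rae, Vic} ∩ {Dan, Lee, Ned, Sam, Vic} = {Lee, Ned, Vic}
… ∩ ⟦in front of Ann⟧ = {Lee, Ned, Vic} ∩ {Dan, Finn, Jo, Ned, Rae, Sam, Vic} = {Ned, Vic}
… ∩ ⟦grey⟧ = {Ned, Vic} ∩ {Ann, Dan, Eve, Finn, Ivy, Ned} = {Ned}
So ⟦grey rabbit that chased Finn in front of Ann⟧ = {Ned}.

{Ned}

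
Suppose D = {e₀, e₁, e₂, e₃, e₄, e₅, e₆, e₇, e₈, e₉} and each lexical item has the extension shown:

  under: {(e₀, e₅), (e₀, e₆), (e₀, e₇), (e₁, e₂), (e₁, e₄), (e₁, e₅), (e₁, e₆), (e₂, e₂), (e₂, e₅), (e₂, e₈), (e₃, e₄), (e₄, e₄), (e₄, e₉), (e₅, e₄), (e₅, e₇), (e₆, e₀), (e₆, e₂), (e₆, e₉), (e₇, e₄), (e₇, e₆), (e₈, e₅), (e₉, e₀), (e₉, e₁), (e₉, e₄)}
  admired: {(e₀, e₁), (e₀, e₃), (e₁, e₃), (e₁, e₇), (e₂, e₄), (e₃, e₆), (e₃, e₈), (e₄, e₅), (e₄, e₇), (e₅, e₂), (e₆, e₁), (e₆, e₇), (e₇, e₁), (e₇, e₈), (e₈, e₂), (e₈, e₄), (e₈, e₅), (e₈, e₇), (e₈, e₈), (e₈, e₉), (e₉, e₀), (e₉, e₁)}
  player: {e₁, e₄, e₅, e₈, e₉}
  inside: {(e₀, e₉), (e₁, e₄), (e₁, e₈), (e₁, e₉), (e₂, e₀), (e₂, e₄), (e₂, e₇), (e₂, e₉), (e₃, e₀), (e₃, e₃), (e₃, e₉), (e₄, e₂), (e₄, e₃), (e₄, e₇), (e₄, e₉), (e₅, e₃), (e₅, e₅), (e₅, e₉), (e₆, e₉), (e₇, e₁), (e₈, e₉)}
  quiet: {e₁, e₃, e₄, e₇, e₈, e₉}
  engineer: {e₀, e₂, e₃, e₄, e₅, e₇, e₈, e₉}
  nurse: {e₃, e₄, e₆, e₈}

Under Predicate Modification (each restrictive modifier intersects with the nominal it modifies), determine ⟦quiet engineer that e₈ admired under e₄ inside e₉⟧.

{e₄}

⟦that e₈ admired⟧ = {x : ⟨e₈, x⟩ ∈ ⟦admired⟧} = {e₂, e₄, e₅, e₇, e₈, e₉}
⟦under e₄⟧ = {x : ⟨x, e₄⟩ ∈ ⟦under⟧} = {e₁, e₃, e₄, e₅, e₇, e₉}
⟦inside e₉⟧ = {x : ⟨x, e₉⟩ ∈ ⟦inside⟧} = {e₀, e₁, e₂, e₃, e₄, e₅, e₆, e₈}
⟦engineer⟧ = {e₀, e₂, e₃, e₄, e₅, e₇, e₈, e₉}
… ∩ ⟦that e₈ admired⟧ = {e₀, e₂, e₃, e₄, e₅, e₇, e₈, e₉} ∩ {e₂, e₄, e₅, e₇, e₈, e₉} = {e₂, e₄, e₅, e₇, e₈, e₉}
… ∩ ⟦under e₄⟧ = {e₂, e₄, e₅, e₇, e₈, e₉} ∩ {e₁, e₃, e₄, e₅, e₇, e₉} = {e₄, e₅, e₇, e₉}
… ∩ ⟦inside e₉⟧ = {e₄, e₅, e₇, e₉} ∩ {e₀, e₁, e₂, e₃, e₄, e₅, e₆, e₈} = {e₄, e₅}
… ∩ ⟦quiet⟧ = {e₄, e₅} ∩ {e₁, e₃, e₄, e₇, e₈, e₉} = {e₄}
So ⟦quiet engineer that e₈ admired under e₄ inside e₉⟧ = {e₄}.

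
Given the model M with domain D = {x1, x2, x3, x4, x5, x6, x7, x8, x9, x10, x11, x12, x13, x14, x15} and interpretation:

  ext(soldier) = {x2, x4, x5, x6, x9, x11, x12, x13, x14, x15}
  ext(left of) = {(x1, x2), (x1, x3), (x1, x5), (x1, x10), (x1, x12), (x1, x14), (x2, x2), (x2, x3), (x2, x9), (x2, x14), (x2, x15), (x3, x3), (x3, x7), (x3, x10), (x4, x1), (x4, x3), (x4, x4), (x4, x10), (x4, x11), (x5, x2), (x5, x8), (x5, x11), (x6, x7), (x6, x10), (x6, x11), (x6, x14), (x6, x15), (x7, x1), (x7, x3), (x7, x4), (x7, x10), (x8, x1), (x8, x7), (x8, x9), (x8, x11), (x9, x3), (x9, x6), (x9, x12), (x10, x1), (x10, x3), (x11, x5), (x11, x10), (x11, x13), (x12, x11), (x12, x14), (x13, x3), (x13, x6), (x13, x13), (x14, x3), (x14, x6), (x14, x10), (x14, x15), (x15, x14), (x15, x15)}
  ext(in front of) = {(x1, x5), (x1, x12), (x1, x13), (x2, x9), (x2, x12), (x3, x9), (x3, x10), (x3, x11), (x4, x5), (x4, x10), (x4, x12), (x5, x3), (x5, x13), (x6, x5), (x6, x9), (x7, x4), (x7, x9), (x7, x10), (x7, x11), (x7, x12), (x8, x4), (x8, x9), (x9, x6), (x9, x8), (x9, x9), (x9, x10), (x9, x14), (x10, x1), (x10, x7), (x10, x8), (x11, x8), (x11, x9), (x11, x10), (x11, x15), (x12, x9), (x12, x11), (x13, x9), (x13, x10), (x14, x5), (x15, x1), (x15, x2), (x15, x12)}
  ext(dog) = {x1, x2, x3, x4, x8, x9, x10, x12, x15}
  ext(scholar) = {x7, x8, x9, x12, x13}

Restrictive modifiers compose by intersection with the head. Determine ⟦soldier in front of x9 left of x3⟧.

{x2, x9, x13}

⟦in front of x9⟧ = {x : ⟨x, x9⟩ ∈ ⟦in front of⟧} = {x2, x3, x6, x7, x8, x9, x11, x12, x13}
⟦left of x3⟧ = {x : ⟨x, x3⟩ ∈ ⟦left of⟧} = {x1, x2, x3, x4, x7, x9, x10, x13, x14}
⟦soldier⟧ = {x2, x4, x5, x6, x9, x11, x12, x13, x14, x15}
… ∩ ⟦in front of x9⟧ = {x2, x4, x5, x6, x9, x11, x12, x13, x14, x15} ∩ {x2, x3, x6, x7, x8, x9, x11, x12, x13} = {x2, x6, x9, x11, x12, x13}
… ∩ ⟦left of x3⟧ = {x2, x6, x9, x11, x12, x13} ∩ {x1, x2, x3, x4, x7, x9, x10, x13, x14} = {x2, x9, x13}
So ⟦soldier in front of x9 left of x3⟧ = {x2, x9, x13}.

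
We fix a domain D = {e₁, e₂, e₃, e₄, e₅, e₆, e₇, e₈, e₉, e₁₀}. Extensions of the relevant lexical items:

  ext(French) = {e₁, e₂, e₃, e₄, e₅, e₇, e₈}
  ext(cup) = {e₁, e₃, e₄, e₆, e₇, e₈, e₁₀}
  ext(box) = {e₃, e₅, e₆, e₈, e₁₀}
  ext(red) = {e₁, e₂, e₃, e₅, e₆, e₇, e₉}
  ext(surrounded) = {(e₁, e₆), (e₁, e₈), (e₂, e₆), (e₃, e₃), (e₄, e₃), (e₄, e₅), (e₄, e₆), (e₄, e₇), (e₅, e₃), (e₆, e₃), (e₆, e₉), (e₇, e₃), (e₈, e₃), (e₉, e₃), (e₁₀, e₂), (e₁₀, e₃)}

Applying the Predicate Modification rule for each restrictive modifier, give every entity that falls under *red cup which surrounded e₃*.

⟦which surrounded e₃⟧ = {x : ⟨x, e₃⟩ ∈ ⟦surrounded⟧} = {e₃, e₄, e₅, e₆, e₇, e₈, e₉, e₁₀}
⟦cup⟧ = {e₁, e₃, e₄, e₆, e₇, e₈, e₁₀}
… ∩ ⟦which surrounded e₃⟧ = {e₁, e₃, e₄, e₆, e₇, e₈, e₁₀} ∩ {e₃, e₄, e₅, e₆, e₇, e₈, e₉, e₁₀} = {e₃, e₄, e₆, e₇, e₈, e₁₀}
… ∩ ⟦red⟧ = {e₃, e₄, e₆, e₇, e₈, e₁₀} ∩ {e₁, e₂, e₃, e₅, e₆, e₇, e₉} = {e₃, e₆, e₇}
So ⟦red cup which surrounded e₃⟧ = {e₃, e₆, e₇}.

{e₃, e₆, e₇}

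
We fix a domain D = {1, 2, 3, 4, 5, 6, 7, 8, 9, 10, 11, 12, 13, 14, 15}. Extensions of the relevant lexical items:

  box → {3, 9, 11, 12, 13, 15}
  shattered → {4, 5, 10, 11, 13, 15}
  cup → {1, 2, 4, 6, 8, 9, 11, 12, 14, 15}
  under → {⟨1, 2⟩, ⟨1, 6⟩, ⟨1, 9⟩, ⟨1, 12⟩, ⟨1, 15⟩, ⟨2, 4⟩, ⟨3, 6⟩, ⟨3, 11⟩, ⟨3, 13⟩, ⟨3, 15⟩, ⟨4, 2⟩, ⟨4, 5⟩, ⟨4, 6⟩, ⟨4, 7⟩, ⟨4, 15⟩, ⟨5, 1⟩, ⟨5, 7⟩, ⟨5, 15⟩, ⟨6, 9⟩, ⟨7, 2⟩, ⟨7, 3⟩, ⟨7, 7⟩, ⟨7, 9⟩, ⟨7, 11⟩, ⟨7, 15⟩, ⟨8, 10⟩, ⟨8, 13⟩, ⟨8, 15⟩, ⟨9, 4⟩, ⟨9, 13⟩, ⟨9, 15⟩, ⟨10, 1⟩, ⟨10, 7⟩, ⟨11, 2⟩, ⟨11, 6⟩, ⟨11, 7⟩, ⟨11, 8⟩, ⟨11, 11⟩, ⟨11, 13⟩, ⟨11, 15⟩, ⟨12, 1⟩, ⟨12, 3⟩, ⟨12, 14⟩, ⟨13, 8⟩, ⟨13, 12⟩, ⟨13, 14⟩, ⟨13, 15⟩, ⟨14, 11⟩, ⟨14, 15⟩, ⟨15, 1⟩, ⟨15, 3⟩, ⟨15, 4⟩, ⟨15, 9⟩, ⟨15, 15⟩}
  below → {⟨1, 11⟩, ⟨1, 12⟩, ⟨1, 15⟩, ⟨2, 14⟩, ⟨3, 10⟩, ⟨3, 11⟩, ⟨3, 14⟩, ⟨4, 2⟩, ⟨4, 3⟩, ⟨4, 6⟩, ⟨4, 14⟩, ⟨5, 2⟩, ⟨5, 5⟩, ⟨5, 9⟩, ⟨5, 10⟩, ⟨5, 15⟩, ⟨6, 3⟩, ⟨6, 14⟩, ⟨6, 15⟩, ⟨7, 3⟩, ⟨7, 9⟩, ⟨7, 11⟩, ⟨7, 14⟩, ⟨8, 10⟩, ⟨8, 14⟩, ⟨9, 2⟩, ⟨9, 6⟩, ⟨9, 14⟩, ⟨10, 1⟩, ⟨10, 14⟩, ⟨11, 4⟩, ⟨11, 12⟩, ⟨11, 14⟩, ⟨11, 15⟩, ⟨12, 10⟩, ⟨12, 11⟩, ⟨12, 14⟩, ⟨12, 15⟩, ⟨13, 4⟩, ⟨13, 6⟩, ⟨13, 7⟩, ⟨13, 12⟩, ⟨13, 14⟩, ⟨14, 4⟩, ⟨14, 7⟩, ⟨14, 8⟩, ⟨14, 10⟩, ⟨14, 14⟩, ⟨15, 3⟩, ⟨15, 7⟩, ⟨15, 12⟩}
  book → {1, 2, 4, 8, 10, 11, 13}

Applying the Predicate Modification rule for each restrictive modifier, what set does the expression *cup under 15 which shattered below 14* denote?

{4, 11}

⟦under 15⟧ = {x : ⟨x, 15⟩ ∈ ⟦under⟧} = {1, 3, 4, 5, 7, 8, 9, 11, 13, 14, 15}
⟦which shattered⟧ = ⟦shattered⟧ = {4, 5, 10, 11, 13, 15}
⟦below 14⟧ = {x : ⟨x, 14⟩ ∈ ⟦below⟧} = {2, 3, 4, 6, 7, 8, 9, 10, 11, 12, 13, 14}
⟦cup⟧ = {1, 2, 4, 6, 8, 9, 11, 12, 14, 15}
… ∩ ⟦under 15⟧ = {1, 2, 4, 6, 8, 9, 11, 12, 14, 15} ∩ {1, 3, 4, 5, 7, 8, 9, 11, 13, 14, 15} = {1, 4, 8, 9, 11, 14, 15}
… ∩ ⟦which shattered⟧ = {1, 4, 8, 9, 11, 14, 15} ∩ {4, 5, 10, 11, 13, 15} = {4, 11, 15}
… ∩ ⟦below 14⟧ = {4, 11, 15} ∩ {2, 3, 4, 6, 7, 8, 9, 10, 11, 12, 13, 14} = {4, 11}
So ⟦cup under 15 which shattered below 14⟧ = {4, 11}.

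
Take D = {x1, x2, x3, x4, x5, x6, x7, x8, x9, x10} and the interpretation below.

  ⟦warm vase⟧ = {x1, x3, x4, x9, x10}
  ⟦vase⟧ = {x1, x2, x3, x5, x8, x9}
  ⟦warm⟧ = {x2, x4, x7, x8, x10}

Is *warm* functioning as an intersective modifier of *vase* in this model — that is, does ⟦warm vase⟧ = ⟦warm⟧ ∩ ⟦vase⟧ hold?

⟦warm⟧ ∩ ⟦vase⟧ = {x2, x4, x7, x8, x10} ∩ {x1, x2, x3, x5, x8, x9} = {x2, x8}
Observed ⟦warm vase⟧ = {x1, x3, x4, x9, x10}.
These differ, so the modifier is not intersective in this model.

no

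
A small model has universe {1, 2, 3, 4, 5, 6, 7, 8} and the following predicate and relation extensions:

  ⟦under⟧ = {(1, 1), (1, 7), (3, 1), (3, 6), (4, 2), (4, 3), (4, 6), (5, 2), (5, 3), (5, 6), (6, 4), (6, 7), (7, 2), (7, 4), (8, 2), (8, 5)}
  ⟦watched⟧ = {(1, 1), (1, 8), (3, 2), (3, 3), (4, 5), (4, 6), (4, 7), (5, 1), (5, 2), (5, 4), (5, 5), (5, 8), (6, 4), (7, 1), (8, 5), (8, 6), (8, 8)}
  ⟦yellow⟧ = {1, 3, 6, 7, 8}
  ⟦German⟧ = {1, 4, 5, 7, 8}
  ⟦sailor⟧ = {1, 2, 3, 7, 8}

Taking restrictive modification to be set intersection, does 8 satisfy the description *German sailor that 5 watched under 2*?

⟦that 5 watched⟧ = {x : ⟨5, x⟩ ∈ ⟦watched⟧} = {1, 2, 4, 5, 8}
⟦under 2⟧ = {x : ⟨x, 2⟩ ∈ ⟦under⟧} = {4, 5, 7, 8}
⟦sailor⟧ = {1, 2, 3, 7, 8}
… ∩ ⟦that 5 watched⟧ = {1, 2, 3, 7, 8} ∩ {1, 2, 4, 5, 8} = {1, 2, 8}
… ∩ ⟦under 2⟧ = {1, 2, 8} ∩ {4, 5, 7, 8} = {8}
… ∩ ⟦German⟧ = {8} ∩ {1, 4, 5, 7, 8} = {8}
⟦German sailor that 5 watched under 2⟧ = {8}; 8 ∈ this set.

yes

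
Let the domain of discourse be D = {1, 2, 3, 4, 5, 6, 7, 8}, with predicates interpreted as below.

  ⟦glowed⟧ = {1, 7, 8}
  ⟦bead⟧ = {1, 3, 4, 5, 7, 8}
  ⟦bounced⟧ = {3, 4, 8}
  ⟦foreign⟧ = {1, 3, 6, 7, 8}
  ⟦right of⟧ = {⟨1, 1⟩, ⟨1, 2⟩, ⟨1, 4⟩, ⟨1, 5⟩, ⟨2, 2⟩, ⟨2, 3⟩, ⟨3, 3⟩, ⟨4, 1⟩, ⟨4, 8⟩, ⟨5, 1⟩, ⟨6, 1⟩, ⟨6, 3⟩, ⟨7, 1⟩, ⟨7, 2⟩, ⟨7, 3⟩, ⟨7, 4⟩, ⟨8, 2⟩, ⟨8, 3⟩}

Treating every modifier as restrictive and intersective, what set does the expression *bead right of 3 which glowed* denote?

⟦right of 3⟧ = {x : ⟨x, 3⟩ ∈ ⟦right of⟧} = {2, 3, 6, 7, 8}
⟦which glowed⟧ = ⟦glowed⟧ = {1, 7, 8}
⟦bead⟧ = {1, 3, 4, 5, 7, 8}
… ∩ ⟦right of 3⟧ = {1, 3, 4, 5, 7, 8} ∩ {2, 3, 6, 7, 8} = {3, 7, 8}
… ∩ ⟦which glowed⟧ = {3, 7, 8} ∩ {1, 7, 8} = {7, 8}
So ⟦bead right of 3 which glowed⟧ = {7, 8}.

{7, 8}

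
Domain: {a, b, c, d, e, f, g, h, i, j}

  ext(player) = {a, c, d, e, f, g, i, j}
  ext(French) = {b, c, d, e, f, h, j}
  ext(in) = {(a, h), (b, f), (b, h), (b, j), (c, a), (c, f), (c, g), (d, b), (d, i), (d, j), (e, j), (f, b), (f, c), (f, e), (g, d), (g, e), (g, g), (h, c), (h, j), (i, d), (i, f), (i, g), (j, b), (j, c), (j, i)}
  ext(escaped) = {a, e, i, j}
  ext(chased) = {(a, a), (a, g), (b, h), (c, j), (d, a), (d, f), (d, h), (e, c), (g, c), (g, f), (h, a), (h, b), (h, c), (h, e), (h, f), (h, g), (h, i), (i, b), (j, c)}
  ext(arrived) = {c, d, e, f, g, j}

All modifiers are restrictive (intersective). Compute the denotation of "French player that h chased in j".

⟦that h chased⟧ = {x : ⟨h, x⟩ ∈ ⟦chased⟧} = {a, b, c, e, f, g, i}
⟦in j⟧ = {x : ⟨x, j⟩ ∈ ⟦in⟧} = {b, d, e, h}
⟦player⟧ = {a, c, d, e, f, g, i, j}
… ∩ ⟦that h chased⟧ = {a, c, d, e, f, g, i, j} ∩ {a, b, c, e, f, g, i} = {a, c, e, f, g, i}
… ∩ ⟦in j⟧ = {a, c, e, f, g, i} ∩ {b, d, e, h} = {e}
… ∩ ⟦French⟧ = {e} ∩ {b, c, d, e, f, h, j} = {e}
So ⟦French player that h chased in j⟧ = {e}.

{e}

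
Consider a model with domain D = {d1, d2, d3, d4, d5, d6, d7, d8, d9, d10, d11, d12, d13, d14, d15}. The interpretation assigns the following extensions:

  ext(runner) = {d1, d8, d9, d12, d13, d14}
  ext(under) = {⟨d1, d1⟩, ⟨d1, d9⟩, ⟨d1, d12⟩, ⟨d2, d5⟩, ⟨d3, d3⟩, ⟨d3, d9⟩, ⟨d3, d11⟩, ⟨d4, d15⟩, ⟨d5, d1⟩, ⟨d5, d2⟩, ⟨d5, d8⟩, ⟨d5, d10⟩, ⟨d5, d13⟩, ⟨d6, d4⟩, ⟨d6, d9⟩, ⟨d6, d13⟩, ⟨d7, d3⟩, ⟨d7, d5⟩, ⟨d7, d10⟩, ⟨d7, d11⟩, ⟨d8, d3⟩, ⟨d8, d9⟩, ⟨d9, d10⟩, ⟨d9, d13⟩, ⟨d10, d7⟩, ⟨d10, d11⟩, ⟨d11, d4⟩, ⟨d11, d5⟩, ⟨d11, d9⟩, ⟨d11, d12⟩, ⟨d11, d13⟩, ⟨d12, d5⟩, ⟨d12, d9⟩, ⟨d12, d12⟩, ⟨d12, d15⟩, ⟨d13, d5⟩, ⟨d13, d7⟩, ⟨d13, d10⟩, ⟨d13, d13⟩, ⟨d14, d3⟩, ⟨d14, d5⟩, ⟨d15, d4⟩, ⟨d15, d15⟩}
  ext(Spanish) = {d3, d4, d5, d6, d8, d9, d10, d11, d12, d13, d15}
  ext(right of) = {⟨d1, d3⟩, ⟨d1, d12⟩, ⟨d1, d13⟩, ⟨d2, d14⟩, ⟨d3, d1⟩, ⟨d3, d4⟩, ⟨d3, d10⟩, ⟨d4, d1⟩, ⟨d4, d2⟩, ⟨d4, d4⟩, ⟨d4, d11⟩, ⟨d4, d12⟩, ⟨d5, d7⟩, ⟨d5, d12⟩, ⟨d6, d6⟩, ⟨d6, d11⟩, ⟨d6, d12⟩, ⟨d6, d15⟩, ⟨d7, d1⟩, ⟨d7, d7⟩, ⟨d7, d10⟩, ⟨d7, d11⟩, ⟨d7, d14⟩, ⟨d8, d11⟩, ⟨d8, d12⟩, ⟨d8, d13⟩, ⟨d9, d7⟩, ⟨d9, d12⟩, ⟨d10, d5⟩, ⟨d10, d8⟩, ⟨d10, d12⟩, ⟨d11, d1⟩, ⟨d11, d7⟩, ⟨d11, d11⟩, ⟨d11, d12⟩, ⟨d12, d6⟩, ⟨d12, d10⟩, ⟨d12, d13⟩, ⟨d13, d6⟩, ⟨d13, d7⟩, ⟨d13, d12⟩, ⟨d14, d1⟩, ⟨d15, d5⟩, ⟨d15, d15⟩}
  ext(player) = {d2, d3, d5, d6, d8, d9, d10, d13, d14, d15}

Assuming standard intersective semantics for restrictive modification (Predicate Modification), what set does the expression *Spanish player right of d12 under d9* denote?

{d6, d8}

⟦right of d12⟧ = {x : ⟨x, d12⟩ ∈ ⟦right of⟧} = {d1, d4, d5, d6, d8, d9, d10, d11, d13}
⟦under d9⟧ = {x : ⟨x, d9⟩ ∈ ⟦under⟧} = {d1, d3, d6, d8, d11, d12}
⟦player⟧ = {d2, d3, d5, d6, d8, d9, d10, d13, d14, d15}
… ∩ ⟦right of d12⟧ = {d2, d3, d5, d6, d8, d9, d10, d13, d14, d15} ∩ {d1, d4, d5, d6, d8, d9, d10, d11, d13} = {d5, d6, d8, d9, d10, d13}
… ∩ ⟦under d9⟧ = {d5, d6, d8, d9, d10, d13} ∩ {d1, d3, d6, d8, d11, d12} = {d6, d8}
… ∩ ⟦Spanish⟧ = {d6, d8} ∩ {d3, d4, d5, d6, d8, d9, d10, d11, d12, d13, d15} = {d6, d8}
So ⟦Spanish player right of d12 under d9⟧ = {d6, d8}.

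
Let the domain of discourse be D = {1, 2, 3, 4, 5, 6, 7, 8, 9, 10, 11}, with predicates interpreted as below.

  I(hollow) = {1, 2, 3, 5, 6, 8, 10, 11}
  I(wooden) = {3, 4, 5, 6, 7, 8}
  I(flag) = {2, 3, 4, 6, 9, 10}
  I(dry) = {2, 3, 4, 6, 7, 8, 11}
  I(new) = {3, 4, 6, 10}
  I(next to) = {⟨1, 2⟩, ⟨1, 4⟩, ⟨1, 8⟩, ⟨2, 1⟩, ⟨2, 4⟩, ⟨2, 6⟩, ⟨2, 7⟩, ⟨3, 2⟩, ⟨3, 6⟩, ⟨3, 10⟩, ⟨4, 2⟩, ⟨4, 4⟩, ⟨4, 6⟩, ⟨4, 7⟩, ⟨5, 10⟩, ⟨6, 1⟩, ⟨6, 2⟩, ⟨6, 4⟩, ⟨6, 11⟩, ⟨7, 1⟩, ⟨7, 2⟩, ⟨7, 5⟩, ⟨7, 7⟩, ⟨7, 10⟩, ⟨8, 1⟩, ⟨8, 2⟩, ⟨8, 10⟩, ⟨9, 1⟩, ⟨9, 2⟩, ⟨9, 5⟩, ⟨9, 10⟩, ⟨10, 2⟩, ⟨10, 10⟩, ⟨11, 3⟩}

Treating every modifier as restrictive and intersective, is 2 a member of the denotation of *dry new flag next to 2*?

⟦next to 2⟧ = {x : ⟨x, 2⟩ ∈ ⟦next to⟧} = {1, 3, 4, 6, 7, 8, 9, 10}
⟦flag⟧ = {2, 3, 4, 6, 9, 10}
… ∩ ⟦next to 2⟧ = {2, 3, 4, 6, 9, 10} ∩ {1, 3, 4, 6, 7, 8, 9, 10} = {3, 4, 6, 9, 10}
… ∩ ⟦dry⟧ = {3, 4, 6, 9, 10} ∩ {2, 3, 4, 6, 7, 8, 11} = {3, 4, 6}
… ∩ ⟦new⟧ = {3, 4, 6} ∩ {3, 4, 6, 10} = {3, 4, 6}
⟦dry new flag next to 2⟧ = {3, 4, 6}; 2 ∉ this set.

no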